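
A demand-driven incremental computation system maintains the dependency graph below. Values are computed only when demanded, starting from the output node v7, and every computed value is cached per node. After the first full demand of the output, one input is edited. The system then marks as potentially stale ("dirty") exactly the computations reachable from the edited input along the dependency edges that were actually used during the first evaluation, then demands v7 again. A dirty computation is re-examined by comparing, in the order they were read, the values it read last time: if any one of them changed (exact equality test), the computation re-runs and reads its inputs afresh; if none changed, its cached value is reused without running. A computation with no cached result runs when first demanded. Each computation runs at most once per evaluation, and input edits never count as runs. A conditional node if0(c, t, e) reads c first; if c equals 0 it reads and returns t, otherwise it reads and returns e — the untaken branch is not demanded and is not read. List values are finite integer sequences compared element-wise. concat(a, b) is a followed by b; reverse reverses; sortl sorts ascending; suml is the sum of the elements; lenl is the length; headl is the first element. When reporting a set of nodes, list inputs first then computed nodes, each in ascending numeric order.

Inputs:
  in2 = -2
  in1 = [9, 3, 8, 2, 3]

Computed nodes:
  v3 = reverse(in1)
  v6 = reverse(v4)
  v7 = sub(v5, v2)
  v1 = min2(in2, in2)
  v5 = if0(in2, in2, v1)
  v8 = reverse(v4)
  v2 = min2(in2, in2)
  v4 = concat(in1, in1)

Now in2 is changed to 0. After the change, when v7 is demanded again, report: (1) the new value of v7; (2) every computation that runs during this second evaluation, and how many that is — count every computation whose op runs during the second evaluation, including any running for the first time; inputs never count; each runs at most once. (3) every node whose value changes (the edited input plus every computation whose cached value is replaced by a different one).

New value of v7: 0.
Computations that run: v2, v5, v7 — 3 in total.
Values that change: in2, v2, v5.
Key observation: a condition flipped, so demand moved to the other branch — v1 is never re-examined.

First evaluation (everything demanded from the output):
  v1 = min2(-2, -2) = -2
  v2 = min2(-2, -2) = -2
  v5 = if0(in2=-2 -> else branch v1) = -2
  v7 = sub(-2, -2) = 0

Propagation after the edit:
  v1: marked dirty but never re-examined — demand shifted away from it.
  v2: runs — in2 -2->0; in2 -2->0; result 0.
  v5: runs — in2 -2->0; result 0.
  v7: runs — v5 -2->0; v2 -2->0; result 0 (same value as before).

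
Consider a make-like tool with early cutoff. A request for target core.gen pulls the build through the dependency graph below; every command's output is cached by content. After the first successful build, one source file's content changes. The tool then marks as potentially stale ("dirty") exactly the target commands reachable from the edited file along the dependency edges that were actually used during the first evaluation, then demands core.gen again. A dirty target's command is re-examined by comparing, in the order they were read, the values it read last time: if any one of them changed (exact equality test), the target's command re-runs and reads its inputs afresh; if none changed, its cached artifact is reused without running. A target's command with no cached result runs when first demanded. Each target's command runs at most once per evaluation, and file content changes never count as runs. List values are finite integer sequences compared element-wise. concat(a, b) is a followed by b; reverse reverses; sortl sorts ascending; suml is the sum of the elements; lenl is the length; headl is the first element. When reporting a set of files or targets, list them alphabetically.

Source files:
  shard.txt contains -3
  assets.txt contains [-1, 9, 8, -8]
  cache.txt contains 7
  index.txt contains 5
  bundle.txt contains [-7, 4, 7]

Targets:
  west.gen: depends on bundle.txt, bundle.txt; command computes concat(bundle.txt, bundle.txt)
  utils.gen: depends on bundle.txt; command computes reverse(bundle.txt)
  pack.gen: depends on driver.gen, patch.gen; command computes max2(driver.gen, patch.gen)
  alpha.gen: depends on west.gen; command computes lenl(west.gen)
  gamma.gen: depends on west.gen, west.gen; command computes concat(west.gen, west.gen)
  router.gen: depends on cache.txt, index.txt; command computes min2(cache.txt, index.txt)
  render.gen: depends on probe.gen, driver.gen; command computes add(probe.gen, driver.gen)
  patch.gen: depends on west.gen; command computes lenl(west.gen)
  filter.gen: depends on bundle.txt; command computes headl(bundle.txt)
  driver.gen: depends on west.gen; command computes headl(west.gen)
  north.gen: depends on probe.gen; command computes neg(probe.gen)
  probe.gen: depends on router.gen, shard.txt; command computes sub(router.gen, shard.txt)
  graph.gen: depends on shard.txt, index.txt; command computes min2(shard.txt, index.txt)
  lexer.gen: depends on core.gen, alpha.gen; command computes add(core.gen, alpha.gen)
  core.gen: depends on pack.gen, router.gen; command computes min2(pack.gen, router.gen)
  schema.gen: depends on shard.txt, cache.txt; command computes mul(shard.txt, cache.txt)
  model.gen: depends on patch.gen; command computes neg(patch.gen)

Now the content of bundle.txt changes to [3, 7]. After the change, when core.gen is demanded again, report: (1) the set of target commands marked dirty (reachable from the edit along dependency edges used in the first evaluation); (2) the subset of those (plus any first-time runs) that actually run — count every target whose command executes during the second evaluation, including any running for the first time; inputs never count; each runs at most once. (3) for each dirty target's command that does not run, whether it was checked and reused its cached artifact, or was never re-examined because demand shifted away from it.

The edit dirties: core.gen, driver.gen, pack.gen, patch.gen, west.gen.
5 target commands run: core.gen, driver.gen, pack.gen, patch.gen, west.gen.
No dirty target's command escaped a run.

First demand of the output computes:
  router.gen = min2(7, 5) = 5
  west.gen = concat([-7, 4, 7], [-7, 4, 7]) = [-7, 4, 7, -7, 4, 7]
  driver.gen = headl([-7, 4, 7, -7, 4, 7]) = -7
  patch.gen = lenl([-7, 4, 7, -7, 4, 7]) = 6
  pack.gen = max2(-7, 6) = 6
  core.gen = min2(6, 5) = 5

After the edit, cleaning proceeds:
  west.gen: a read changed (bundle.txt [-7, 4, 7]->[3, 7]; bundle.txt [-7, 4, 7]->[3, 7]) — executes, giving [3, 7, 3, 7].
  driver.gen: a read changed (west.gen [-7, 4, 7, -7, 4, 7]->[3, 7, 3, 7]) — executes, giving 3.
  patch.gen: a read changed (west.gen [-7, 4, 7, -7, 4, 7]->[3, 7, 3, 7]) — executes, giving 4.
  pack.gen: a read changed (driver.gen -7->3; patch.gen 6->4) — executes, giving 4.
  core.gen: a read changed (pack.gen 6->4) — executes, giving 4.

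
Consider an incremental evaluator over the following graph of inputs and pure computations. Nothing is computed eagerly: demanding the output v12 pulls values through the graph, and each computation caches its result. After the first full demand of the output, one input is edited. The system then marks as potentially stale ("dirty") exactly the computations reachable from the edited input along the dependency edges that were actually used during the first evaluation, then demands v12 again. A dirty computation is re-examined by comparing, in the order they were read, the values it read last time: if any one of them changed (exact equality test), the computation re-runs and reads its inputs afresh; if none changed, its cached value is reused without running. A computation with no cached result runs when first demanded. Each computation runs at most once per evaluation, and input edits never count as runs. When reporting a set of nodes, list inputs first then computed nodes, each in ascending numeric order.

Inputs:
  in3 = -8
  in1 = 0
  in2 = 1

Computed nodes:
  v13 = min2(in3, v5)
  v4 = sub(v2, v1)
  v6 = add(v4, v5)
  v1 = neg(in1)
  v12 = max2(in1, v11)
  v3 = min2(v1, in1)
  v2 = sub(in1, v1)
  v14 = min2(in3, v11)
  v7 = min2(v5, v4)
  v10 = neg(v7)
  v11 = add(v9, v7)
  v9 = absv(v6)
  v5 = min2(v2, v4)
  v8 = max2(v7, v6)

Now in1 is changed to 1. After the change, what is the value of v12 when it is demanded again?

v12 now evaluates to 7.

Initial pass — values computed on the first demand:
  v1 = neg(0) = 0
  v2 = sub(0, 0) = 0
  v4 = sub(0, 0) = 0
  v5 = min2(0, 0) = 0
  v6 = add(0, 0) = 0
  v7 = min2(0, 0) = 0
  v9 = absv(0) = 0
  v11 = add(0, 0) = 0
  v12 = max2(0, 0) = 0

Second demand — change propagation:
  v1: re-runs because in1 0->1; new result -1.
  v2: re-runs because in1 0->1; v1 0->-1; new result 2.
  v4: re-runs because v2 0->2; v1 0->-1; new result 3.
  v5: re-runs because v2 0->2; v4 0->3; new result 2.
  v6: re-runs because v4 0->3; v5 0->2; new result 5.
  v7: re-runs because v5 0->2; v4 0->3; new result 2.
  v9: re-runs because v6 0->5; new result 5.
  v11: re-runs because v9 0->5; v7 0->2; new result 7.
  v12: re-runs because in1 0->1; v11 0->7; new result 7.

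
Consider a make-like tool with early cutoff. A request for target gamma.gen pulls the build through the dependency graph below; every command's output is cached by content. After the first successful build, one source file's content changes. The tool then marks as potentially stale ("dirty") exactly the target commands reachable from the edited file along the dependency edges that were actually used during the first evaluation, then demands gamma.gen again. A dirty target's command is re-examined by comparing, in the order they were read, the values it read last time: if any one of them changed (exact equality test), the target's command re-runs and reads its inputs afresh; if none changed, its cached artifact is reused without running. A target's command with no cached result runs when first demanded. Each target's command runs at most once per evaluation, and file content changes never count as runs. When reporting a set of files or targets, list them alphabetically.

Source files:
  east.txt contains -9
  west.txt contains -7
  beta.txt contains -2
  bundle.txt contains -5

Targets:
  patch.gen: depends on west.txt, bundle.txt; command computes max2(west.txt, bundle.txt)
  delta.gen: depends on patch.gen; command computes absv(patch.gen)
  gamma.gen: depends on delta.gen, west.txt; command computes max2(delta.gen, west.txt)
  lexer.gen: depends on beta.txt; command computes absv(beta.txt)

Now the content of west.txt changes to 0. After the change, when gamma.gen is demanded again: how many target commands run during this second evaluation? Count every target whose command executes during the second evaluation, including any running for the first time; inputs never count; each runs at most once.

First demand of the output computes:
  patch.gen = max2(-7, -5) = -5
  delta.gen = absv(-5) = 5
  gamma.gen = max2(5, -7) = 5

After the edit, cleaning proceeds:
  patch.gen: a read changed (west.txt -7->0) — executes, giving 0.
  delta.gen: a read changed (patch.gen -5->0) — executes, giving 0.
  gamma.gen: a read changed (delta.gen 5->0; west.txt -7->0) — executes, giving 0.

3 target commands run: delta.gen, gamma.gen, patch.gen.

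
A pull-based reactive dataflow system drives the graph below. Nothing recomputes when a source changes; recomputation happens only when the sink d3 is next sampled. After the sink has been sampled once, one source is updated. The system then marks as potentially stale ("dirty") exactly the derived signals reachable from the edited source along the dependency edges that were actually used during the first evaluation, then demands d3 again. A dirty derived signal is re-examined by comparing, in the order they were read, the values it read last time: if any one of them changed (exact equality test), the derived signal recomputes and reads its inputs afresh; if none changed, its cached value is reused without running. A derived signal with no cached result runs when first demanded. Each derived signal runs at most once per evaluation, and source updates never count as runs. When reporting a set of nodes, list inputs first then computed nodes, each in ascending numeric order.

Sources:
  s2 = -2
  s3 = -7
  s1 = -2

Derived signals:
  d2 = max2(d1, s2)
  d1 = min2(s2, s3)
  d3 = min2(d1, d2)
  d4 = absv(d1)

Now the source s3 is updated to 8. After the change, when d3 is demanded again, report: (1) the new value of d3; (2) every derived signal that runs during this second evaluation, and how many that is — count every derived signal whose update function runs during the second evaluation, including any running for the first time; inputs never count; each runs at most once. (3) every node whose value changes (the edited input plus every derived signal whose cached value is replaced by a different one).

New value of d3: -2.
Derived signals that run: d1, d2, d3 — 3 in total.
Values that change: s3, d1, d3.

First evaluation (everything demanded from the output):
  d1 = min2(-2, -7) = -7
  d2 = max2(-7, -2) = -2
  d3 = min2(-7, -2) = -7

Propagation after the edit:
  d1: runs — s3 -7->8; result -2.
  d2: runs — d1 -7->-2; result -2 (same value as before).
  d3: runs — d1 -7->-2; result -2.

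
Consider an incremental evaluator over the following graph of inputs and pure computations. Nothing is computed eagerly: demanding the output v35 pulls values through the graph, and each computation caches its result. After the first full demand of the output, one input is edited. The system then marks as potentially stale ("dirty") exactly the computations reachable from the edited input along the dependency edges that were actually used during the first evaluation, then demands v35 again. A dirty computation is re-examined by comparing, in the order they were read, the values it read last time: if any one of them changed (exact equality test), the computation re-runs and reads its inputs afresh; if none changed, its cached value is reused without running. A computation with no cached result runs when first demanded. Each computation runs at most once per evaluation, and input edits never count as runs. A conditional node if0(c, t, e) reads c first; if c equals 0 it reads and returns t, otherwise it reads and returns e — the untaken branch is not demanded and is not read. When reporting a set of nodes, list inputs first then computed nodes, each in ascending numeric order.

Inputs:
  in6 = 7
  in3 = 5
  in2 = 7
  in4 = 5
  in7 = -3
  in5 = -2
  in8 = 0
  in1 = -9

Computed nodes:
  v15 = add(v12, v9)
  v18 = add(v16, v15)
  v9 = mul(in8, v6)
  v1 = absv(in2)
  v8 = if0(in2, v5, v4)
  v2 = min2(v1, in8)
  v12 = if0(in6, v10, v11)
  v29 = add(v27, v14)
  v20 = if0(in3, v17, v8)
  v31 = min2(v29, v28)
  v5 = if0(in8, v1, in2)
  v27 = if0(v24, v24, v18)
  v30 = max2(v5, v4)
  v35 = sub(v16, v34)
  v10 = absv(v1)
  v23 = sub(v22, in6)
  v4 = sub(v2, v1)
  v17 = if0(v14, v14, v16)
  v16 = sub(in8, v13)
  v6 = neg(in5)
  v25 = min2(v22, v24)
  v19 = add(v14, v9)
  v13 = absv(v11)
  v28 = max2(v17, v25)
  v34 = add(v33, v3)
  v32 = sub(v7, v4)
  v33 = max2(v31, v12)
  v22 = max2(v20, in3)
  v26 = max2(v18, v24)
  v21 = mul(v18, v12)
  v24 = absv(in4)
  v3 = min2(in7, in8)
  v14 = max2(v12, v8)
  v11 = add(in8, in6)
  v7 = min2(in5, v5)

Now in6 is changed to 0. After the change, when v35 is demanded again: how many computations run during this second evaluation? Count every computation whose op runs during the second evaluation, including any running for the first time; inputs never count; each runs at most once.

Run set: v10, v11, v12, v13, v16, v17, v18, v27, v28, v29, v31, v35 (12 run).
The important point: the flipped condition pulls in fresh nodes; v10 runs for the first time.

Initial pass — values computed on the first demand:
  v1 = absv(7) = 7
  v2 = min2(7, 0) = 0
  v3 = min2(-3, 0) = -3
  v4 = sub(0, 7) = -7
  v6 = neg(-2) = 2
  v8 = if0(in2=7 -> else branch v4) = -7
  v9 = mul(0, 2) = 0
  v11 = add(0, 7) = 7
  v12 = if0(in6=7 -> else branch v11) = 7
  v13 = absv(7) = 7
  v14 = max2(7, -7) = 7
  v15 = add(7, 0) = 7
  v16 = sub(0, 7) = -7
  v17 = if0(v14=7 -> else branch v16) = -7
  v18 = add(-7, 7) = 0
  v20 = if0(in3=5 -> else branch v8) = -7
  v22 = max2(-7, 5) = 5
  v24 = absv(5) = 5
  v25 = min2(5, 5) = 5
  v27 = if0(v24=5 -> else branch v18) = 0
  v28 = max2(-7, 5) = 5
  v29 = add(0, 7) = 7
  v31 = min2(7, 5) = 5
  v33 = max2(5, 7) = 7
  v34 = add(7, -3) = 4
  v35 = sub(-7, 4) = -11

Second demand — change propagation:
  v10: newly demanded (no cache) — executes and yields 7.
  v11: re-runs because in6 7->0; new result 0.
  v12: re-runs because in6 7->0; v11 7->0; new result 7 (unchanged).
  v13: re-runs because v11 7->0; new result 0.
  v14: re-examined; everything it read last time is the same (v12 unchanged, v8 unchanged) — cache 7 kept, no run.
  v15: re-examined; everything it read last time is the same (v12 unchanged, v9 unchanged) — cache 7 kept, no run.
  v16: re-runs because v13 7->0; new result 0.
  v17: re-runs because v16 -7->0; new result 0.
  v18: re-runs because v16 -7->0; new result 7.
  v27: re-runs because v18 0->7; new result 7.
  v28: re-runs because v17 -7->0; new result 5 (unchanged).
  v29: re-runs because v27 0->7; new result 14.
  v31: re-runs because v29 7->14; new result 5 (unchanged).
  v33: re-examined; everything it read last time is the same (v31 unchanged, v12 unchanged) — cache 7 kept, no run.
  v34: re-examined; everything it read last time is the same (v33 unchanged, v3 unchanged) — cache 4 kept, no run.
  v35: re-runs because v16 -7->0; new result -4.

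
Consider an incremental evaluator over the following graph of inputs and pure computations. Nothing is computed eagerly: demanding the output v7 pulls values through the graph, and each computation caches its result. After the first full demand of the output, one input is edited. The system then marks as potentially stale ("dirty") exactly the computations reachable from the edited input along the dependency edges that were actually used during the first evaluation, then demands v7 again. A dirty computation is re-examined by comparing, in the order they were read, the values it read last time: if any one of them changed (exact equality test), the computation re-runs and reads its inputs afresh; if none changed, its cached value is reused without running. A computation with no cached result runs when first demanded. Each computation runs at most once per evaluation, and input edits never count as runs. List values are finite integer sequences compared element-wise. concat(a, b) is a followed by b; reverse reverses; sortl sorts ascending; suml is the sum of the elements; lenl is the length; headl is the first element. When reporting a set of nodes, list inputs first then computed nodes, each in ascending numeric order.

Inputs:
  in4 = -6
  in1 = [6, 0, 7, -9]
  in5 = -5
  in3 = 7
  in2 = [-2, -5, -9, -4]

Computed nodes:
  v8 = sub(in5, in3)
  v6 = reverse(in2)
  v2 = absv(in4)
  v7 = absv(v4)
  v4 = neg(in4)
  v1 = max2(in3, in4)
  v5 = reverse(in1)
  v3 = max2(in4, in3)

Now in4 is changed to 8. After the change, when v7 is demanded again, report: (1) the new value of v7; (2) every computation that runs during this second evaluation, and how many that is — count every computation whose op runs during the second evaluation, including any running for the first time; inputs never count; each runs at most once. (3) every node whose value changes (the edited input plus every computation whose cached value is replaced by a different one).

v7 now evaluates to 8.
Run set: v4, v7 (2 run).
Changed values: in4, v4, v7.

Initial pass — values computed on the first demand:
  v4 = neg(-6) = 6
  v7 = absv(6) = 6

Second demand — change propagation:
  v4: re-runs because in4 -6->8; new result -8.
  v7: re-runs because v4 6->-8; new result 8.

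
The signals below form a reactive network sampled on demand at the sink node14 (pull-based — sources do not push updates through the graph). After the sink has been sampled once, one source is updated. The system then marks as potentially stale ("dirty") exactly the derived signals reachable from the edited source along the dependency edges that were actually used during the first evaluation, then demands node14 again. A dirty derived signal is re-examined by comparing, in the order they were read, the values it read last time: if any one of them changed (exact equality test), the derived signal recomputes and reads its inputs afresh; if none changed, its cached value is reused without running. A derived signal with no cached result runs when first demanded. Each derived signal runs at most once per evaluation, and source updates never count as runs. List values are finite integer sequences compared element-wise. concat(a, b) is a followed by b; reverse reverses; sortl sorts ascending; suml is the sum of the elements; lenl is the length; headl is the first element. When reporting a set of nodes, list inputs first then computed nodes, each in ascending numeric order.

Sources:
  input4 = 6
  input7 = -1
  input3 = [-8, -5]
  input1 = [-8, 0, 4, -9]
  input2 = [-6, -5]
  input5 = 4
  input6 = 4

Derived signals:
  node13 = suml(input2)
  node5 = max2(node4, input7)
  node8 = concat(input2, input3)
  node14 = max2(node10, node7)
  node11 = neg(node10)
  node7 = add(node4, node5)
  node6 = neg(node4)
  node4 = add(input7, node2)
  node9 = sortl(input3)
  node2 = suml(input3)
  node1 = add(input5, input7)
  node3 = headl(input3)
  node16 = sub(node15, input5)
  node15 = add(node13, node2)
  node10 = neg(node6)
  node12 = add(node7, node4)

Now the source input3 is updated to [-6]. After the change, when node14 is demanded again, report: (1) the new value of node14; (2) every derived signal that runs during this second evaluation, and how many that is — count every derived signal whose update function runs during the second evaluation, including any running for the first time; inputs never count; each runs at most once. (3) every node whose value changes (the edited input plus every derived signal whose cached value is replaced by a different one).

Initial pass — values computed on the first demand:
  node2 = suml([-8, -5]) = -13
  node4 = add(-1, -13) = -14
  node5 = max2(-14, -1) = -1
  node6 = neg(-14) = 14
  node7 = add(-14, -1) = -15
  node10 = neg(14) = -14
  node14 = max2(-14, -15) = -14

Second demand — change propagation:
  node2: re-runs because input3 [-8, -5]->[-6]; new result -6.
  node4: re-runs because node2 -13->-6; new result -7.
  node5: re-runs because node4 -14->-7; new result -1 (unchanged).
  node6: re-runs because node4 -14->-7; new result 7.
  node7: re-runs because node4 -14->-7; new result -8.
  node10: re-runs because node6 14->7; new result -7.
  node14: re-runs because node10 -14->-7; node7 -15->-8; new result -7.

node14 now evaluates to -7.
Run set: node2, node4, node5, node6, node7, node10, node14 (7 run).
Changed values: input3, node2, node4, node6, node7, node10, node14.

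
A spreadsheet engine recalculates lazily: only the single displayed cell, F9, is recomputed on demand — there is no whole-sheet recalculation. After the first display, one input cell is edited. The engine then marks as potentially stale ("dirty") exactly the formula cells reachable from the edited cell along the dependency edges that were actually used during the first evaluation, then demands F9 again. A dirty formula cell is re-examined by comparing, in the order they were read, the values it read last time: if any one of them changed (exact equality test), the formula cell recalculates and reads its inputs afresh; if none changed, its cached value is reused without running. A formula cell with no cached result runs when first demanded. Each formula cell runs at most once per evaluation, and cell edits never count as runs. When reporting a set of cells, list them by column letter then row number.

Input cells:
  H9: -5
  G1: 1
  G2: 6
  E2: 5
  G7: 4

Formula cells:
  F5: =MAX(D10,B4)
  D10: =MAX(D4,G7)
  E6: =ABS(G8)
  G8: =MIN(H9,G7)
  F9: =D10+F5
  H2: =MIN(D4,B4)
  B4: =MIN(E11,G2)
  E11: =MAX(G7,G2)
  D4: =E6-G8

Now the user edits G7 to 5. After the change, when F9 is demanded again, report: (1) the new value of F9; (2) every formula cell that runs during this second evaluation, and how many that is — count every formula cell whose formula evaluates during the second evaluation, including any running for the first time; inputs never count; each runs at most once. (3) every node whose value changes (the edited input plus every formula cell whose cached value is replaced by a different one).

First evaluation (everything demanded from the output):
  E11 = MAX(4, 6) = 6
  B4 = MIN(6, 6) = 6
  G8 = MIN(-5, 4) = -5
  E6 = ABS(-5) = 5
  D4 = 5 - -5 = 10
  D10 = MAX(10, 4) = 10
  F5 = MAX(10, 6) = 10
  F9 = 10 + 10 = 20

Propagation after the edit:
  E11: runs — G7 4->5; result 6 (same value as before).
  B4: checked — values it read are unchanged (E11 unchanged, G2 unchanged); reused cached 6 without running.
  G8: runs — G7 4->5; result -5 (same value as before).
  E6: checked — values it read are unchanged (G8 unchanged); reused cached 5 without running.
  D4: checked — values it read are unchanged (E6 unchanged, G8 unchanged); reused cached 10 without running.
  D10: runs — G7 4->5; result 10 (same value as before).
  F5: checked — values it read are unchanged (D10 unchanged, B4 unchanged); reused cached 10 without running.
  F9: checked — values it read are unchanged (D10 unchanged, F5 unchanged); reused cached 20 without running.

Key observation: the cutoff stops propagation at E6 — its inputs' values are unchanged, so it reuses its cache.

New value of F9: 20.
Formula cells that run: D10, E11, G8 — 3 in total.
Values that change: G7.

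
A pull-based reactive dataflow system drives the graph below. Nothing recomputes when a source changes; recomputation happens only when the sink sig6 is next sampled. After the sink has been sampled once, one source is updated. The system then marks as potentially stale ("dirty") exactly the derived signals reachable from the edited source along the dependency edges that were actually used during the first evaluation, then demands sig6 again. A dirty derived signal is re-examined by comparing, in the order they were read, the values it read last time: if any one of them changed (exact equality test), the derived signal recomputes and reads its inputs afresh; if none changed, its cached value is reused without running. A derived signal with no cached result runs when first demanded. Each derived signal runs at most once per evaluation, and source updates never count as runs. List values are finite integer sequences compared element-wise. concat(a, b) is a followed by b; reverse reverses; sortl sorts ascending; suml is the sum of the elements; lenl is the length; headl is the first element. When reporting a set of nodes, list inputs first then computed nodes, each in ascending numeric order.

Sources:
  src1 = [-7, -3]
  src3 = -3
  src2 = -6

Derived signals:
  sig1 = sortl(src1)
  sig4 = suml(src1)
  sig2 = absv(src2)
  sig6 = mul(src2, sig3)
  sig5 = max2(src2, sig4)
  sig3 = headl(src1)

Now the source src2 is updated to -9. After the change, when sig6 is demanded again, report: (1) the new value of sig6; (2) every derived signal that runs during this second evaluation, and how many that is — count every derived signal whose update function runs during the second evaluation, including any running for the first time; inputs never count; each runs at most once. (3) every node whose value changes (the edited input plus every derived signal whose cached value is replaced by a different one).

New value of sig6: 63.
Derived signals that run: sig6 — 1 in total.
Values that change: src2, sig6.

First evaluation (everything demanded from the output):
  sig3 = headl([-7, -3]) = -7
  sig6 = mul(-6, -7) = 42

Propagation after the edit:
  sig6: runs — src2 -6->-9; result 63.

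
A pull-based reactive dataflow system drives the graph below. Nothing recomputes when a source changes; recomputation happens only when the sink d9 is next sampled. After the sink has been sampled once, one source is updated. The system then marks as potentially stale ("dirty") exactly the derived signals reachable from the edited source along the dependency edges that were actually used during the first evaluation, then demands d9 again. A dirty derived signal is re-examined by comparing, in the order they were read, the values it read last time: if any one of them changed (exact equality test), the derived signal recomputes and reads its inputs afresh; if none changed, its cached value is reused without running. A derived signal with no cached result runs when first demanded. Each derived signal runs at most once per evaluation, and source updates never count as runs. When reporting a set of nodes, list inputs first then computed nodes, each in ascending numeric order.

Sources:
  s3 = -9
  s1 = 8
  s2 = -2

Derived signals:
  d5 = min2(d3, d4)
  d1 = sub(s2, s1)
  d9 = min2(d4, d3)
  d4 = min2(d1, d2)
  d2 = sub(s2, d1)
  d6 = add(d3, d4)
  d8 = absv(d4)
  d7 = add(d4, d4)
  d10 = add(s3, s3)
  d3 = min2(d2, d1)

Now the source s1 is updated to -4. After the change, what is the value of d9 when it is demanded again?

New value of d9: -4.

First evaluation (everything demanded from the output):
  d1 = sub(-2, 8) = -10
  d2 = sub(-2, -10) = 8
  d3 = min2(8, -10) = -10
  d4 = min2(-10, 8) = -10
  d9 = min2(-10, -10) = -10

Propagation after the edit:
  d1: runs — s1 8->-4; result 2.
  d2: runs — d1 -10->2; result -4.
  d3: runs — d2 8->-4; d1 -10->2; result -4.
  d4: runs — d1 -10->2; d2 8->-4; result -4.
  d9: runs — d4 -10->-4; d3 -10->-4; result -4.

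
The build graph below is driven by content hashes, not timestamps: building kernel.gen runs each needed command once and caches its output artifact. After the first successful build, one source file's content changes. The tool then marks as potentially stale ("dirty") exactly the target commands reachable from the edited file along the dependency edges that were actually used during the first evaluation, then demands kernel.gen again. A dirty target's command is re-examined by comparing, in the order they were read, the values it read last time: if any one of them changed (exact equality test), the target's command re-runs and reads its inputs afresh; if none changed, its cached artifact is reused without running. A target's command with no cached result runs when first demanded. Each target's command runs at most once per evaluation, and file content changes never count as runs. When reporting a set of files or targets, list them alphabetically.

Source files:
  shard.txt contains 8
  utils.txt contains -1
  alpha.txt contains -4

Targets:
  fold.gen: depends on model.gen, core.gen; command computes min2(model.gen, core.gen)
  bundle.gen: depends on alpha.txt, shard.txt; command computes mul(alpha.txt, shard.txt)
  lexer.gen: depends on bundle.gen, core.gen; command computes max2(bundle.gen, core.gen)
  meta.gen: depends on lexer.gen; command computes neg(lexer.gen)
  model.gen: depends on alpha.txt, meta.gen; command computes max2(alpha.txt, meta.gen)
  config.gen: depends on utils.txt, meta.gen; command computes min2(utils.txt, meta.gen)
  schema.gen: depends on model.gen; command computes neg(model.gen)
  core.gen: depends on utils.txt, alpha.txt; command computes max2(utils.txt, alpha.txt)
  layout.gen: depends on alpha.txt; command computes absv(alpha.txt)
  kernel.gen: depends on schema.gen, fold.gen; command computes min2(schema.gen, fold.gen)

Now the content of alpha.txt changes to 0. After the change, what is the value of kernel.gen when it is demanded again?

kernel.gen now evaluates to 0.

Initial pass — values computed on the first demand:
  bundle.gen = mul(-4, 8) = -32
  core.gen = max2(-1, -4) = -1
  lexer.gen = max2(-32, -1) = -1
  meta.gen = neg(-1) = 1
  model.gen = max2(-4, 1) = 1
  fold.gen = min2(1, -1) = -1
  schema.gen = neg(1) = -1
  kernel.gen = min2(-1, -1) = -1

Second demand — change propagation:
  bundle.gen: re-runs because alpha.txt -4->0; new result 0.
  core.gen: re-runs because alpha.txt -4->0; new result 0.
  lexer.gen: re-runs because bundle.gen -32->0; core.gen -1->0; new result 0.
  meta.gen: re-runs because lexer.gen -1->0; new result 0.
  model.gen: re-runs because alpha.txt -4->0; meta.gen 1->0; new result 0.
  fold.gen: re-runs because model.gen 1->0; core.gen -1->0; new result 0.
  schema.gen: re-runs because model.gen 1->0; new result 0.
  kernel.gen: re-runs because schema.gen -1->0; fold.gen -1->0; new result 0.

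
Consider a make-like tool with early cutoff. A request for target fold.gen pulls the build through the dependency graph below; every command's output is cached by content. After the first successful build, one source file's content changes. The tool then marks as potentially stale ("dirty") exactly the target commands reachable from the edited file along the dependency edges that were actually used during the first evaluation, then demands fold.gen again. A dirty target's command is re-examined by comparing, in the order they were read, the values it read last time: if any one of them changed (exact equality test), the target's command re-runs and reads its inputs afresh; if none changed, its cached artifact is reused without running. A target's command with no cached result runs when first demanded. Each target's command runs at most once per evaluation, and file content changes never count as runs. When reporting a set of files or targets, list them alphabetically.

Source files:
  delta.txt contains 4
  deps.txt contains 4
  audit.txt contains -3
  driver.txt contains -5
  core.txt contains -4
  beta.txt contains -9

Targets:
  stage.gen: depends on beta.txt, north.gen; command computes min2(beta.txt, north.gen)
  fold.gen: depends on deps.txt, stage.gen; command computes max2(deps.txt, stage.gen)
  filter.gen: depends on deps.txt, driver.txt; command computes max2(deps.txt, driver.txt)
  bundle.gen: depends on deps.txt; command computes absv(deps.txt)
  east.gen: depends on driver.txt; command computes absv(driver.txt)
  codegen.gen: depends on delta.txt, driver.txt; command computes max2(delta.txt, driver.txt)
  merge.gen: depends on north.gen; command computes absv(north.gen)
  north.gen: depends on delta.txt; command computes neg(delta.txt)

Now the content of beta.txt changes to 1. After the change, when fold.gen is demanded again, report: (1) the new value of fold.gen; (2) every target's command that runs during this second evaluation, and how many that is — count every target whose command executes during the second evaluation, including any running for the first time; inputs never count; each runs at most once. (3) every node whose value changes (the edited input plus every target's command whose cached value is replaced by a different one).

Demanding fold.gen again yields 4.
2 target commands run: fold.gen, stage.gen.
The nodes whose values change: beta.txt, stage.gen.

First demand of the output computes:
  north.gen = neg(4) = -4
  stage.gen = min2(-9, -4) = -9
  fold.gen = max2(4, -9) = 4

After the edit, cleaning proceeds:
  stage.gen: a read changed (beta.txt -9->1) — executes, giving -4.
  fold.gen: a read changed (stage.gen -9->-4) — executes, giving 4 — identical to its old value.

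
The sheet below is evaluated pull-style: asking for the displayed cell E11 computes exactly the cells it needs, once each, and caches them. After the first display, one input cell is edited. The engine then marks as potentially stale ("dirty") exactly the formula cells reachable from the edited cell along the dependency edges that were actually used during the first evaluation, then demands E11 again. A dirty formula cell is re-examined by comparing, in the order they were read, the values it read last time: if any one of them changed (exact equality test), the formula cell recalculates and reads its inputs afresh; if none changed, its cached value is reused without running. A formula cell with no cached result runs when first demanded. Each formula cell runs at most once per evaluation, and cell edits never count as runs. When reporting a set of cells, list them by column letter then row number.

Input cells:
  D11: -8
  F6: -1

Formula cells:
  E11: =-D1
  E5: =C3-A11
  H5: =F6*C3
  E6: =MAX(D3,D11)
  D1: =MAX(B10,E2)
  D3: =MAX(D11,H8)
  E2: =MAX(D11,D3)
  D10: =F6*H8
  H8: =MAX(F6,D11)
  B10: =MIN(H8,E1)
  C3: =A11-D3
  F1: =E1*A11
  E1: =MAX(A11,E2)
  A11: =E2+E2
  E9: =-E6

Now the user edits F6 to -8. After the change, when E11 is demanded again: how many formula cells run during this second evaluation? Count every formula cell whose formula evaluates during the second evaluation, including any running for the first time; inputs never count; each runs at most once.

First demand of the output computes:
  H8 = MAX(-1, -8) = -1
  D3 = MAX(-8, -1) = -1
  E2 = MAX(-8, -1) = -1
  A11 = -1 + -1 = -2
  E1 = MAX(-2, -1) = -1
  B10 = MIN(-1, -1) = -1
  D1 = MAX(-1, -1) = -1
  E11 = -(-1) = 1

After the edit, cleaning proceeds:
  H8: a read changed (F6 -1->-8) — executes, giving -8.
  D3: a read changed (H8 -1->-8) — executes, giving -8.
  E2: a read changed (D3 -1->-8) — executes, giving -8.
  A11: a read changed (E2 -1->-8; E2 -1->-8) — executes, giving -16.
  E1: a read changed (A11 -2->-16; E2 -1->-8) — executes, giving -8.
  B10: a read changed (H8 -1->-8; E1 -1->-8) — executes, giving -8.
  D1: a read changed (B10 -1->-8; E2 -1->-8) — executes, giving -8.
  E11: a read changed (D1 -1->-8) — executes, giving 8.

8 formula cells run: A11, B10, D1, D3, E1, E2, E11, H8.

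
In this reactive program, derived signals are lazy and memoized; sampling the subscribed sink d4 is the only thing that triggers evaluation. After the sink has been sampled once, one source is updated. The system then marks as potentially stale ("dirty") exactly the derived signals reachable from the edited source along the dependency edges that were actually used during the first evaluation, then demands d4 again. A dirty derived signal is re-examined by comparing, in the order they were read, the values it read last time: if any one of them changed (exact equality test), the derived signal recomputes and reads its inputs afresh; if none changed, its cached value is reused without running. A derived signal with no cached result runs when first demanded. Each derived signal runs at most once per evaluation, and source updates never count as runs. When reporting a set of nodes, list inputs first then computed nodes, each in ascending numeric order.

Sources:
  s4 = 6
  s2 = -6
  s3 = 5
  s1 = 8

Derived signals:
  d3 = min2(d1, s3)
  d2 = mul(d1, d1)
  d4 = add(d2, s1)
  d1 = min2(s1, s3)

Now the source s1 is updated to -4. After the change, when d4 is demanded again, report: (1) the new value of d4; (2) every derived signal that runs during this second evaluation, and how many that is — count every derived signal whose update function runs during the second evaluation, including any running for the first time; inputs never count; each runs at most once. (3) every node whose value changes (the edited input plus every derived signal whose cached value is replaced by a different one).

Demanding d4 again yields 12.
3 derived signals run: d1, d2, d4.
The nodes whose values change: s1, d1, d2, d4.

First demand of the output computes:
  d1 = min2(8, 5) = 5
  d2 = mul(5, 5) = 25
  d4 = add(25, 8) = 33

After the edit, cleaning proceeds:
  d1: a read changed (s1 8->-4) — executes, giving -4.
  d2: a read changed (d1 5->-4; d1 5->-4) — executes, giving 16.
  d4: a read changed (d2 25->16; s1 8->-4) — executes, giving 12.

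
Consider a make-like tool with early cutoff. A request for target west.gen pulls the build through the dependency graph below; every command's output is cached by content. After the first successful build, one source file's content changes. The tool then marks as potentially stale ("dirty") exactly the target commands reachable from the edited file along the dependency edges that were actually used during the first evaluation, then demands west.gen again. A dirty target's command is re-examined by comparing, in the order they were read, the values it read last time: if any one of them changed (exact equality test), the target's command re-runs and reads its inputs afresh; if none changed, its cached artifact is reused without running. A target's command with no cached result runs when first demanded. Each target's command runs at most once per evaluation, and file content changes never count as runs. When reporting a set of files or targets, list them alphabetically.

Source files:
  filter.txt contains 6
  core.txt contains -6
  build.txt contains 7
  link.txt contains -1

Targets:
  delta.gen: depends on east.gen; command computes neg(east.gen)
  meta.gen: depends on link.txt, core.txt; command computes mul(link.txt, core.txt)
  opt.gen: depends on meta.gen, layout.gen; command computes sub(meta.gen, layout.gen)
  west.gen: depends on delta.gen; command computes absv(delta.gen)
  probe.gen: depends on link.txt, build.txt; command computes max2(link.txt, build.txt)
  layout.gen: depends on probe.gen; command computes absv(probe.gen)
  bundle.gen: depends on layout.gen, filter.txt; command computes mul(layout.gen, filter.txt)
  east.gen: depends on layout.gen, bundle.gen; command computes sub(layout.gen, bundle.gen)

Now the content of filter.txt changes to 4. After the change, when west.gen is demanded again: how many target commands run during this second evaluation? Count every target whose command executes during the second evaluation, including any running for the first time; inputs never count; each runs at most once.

4 target commands run: bundle.gen, delta.gen, east.gen, west.gen.

First demand of the output computes:
  probe.gen = max2(-1, 7) = 7
  layout.gen = absv(7) = 7
  bundle.gen = mul(7, 6) = 42
  east.gen = sub(7, 42) = -35
  delta.gen = neg(-35) = 35
  west.gen = absv(35) = 35

After the edit, cleaning proceeds:
  bundle.gen: a read changed (filter.txt 6->4) — executes, giving 28.
  east.gen: a read changed (bundle.gen 42->28) — executes, giving -21.
  delta.gen: a read changed (east.gen -35->-21) — executes, giving 21.
  west.gen: a read changed (delta.gen 35->21) — executes, giving 21.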